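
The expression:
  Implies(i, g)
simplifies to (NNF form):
g | ~i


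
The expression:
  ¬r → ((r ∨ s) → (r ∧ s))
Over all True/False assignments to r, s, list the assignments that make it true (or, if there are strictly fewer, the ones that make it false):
is false only for:
  r=False, s=True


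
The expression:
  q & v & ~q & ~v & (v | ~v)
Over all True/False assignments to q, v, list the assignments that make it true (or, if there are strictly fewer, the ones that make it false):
is never true.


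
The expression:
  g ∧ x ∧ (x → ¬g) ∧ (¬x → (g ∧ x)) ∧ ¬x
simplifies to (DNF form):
False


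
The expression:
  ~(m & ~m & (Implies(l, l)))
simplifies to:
True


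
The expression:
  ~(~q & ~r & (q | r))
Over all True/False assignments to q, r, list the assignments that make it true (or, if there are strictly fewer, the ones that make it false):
is always true.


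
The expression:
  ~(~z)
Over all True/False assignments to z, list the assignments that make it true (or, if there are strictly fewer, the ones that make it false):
is true only for:
  z=True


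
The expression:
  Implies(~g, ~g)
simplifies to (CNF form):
True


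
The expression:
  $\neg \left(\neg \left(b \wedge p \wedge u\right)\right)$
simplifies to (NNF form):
$b \wedge p \wedge u$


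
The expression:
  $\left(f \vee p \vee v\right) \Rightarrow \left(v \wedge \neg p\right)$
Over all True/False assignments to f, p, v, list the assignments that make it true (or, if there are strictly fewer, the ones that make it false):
is true only for:
  f=False, p=False, v=False;
  f=False, p=False, v=True;
  f=True, p=False, v=True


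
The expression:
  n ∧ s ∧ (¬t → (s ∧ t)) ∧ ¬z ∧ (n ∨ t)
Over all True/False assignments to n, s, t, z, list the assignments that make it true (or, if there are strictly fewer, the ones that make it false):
is true only for:
  n=True, s=True, t=True, z=False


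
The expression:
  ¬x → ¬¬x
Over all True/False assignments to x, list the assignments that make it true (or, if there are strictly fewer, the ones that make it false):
is true only for:
  x=True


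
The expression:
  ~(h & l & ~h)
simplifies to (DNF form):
True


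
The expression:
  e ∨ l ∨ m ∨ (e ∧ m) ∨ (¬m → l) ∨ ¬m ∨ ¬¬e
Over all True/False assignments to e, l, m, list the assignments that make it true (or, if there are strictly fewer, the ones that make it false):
is always true.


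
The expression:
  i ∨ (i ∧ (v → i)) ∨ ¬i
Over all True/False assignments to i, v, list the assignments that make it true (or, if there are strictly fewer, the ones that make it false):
is always true.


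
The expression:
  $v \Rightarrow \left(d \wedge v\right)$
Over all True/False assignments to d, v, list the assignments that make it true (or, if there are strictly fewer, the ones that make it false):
is false only for:
  d=False, v=True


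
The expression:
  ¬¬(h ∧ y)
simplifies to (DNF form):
h ∧ y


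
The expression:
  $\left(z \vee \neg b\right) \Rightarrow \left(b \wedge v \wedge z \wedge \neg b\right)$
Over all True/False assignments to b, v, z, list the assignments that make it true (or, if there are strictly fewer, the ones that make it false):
is true only for:
  b=True, v=False, z=False;
  b=True, v=True, z=False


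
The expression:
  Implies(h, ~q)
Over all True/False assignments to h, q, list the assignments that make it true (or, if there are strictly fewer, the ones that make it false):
is false only for:
  h=True, q=True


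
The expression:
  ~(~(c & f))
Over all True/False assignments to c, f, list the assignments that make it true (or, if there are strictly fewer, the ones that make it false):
is true only for:
  c=True, f=True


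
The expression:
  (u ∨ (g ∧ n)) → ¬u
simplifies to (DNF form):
¬u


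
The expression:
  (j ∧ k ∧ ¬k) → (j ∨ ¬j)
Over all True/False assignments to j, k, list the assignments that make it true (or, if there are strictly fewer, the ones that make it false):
is always true.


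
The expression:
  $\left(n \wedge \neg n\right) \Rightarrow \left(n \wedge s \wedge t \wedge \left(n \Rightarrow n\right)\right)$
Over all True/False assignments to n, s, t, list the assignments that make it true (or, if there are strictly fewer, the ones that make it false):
is always true.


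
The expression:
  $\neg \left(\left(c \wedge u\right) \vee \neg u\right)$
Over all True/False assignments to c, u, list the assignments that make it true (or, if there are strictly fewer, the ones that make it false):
is true only for:
  c=False, u=True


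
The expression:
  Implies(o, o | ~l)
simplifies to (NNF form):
True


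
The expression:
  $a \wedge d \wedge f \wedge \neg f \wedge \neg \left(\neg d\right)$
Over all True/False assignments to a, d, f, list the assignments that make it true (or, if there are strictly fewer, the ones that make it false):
is never true.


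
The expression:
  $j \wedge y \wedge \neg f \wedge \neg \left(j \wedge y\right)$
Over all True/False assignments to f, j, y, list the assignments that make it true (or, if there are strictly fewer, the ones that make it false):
is never true.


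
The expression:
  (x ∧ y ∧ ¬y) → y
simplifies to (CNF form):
True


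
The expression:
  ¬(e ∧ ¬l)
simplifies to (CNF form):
l ∨ ¬e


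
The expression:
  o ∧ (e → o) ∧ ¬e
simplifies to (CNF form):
o ∧ ¬e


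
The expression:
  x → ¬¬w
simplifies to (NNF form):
w ∨ ¬x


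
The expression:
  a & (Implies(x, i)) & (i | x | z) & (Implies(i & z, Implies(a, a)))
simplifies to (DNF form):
(a & i) | (a & z & ~x)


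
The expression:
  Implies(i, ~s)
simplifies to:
~i | ~s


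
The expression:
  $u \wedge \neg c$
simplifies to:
$u \wedge \neg c$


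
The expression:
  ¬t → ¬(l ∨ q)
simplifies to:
t ∨ (¬l ∧ ¬q)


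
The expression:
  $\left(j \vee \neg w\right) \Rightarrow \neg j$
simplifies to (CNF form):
$\neg j$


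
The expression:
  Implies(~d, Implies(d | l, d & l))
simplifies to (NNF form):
d | ~l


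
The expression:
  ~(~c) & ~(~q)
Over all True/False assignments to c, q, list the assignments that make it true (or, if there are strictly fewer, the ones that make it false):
is true only for:
  c=True, q=True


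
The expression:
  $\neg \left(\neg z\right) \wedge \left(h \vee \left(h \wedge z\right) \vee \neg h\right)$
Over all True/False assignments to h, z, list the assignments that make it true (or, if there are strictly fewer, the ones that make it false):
is true only for:
  h=False, z=True;
  h=True, z=True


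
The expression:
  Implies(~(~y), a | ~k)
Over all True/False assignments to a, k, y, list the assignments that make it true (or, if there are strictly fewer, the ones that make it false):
is false only for:
  a=False, k=True, y=True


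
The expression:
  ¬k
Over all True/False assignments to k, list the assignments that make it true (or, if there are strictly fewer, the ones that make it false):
is true only for:
  k=False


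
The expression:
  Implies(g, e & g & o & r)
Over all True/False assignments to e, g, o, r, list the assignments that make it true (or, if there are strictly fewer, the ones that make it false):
is false only for:
  e=False, g=True, o=False, r=False;
  e=False, g=True, o=False, r=True;
  e=False, g=True, o=True, r=False;
  e=False, g=True, o=True, r=True;
  e=True, g=True, o=False, r=False;
  e=True, g=True, o=False, r=True;
  e=True, g=True, o=True, r=False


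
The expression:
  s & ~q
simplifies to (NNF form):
s & ~q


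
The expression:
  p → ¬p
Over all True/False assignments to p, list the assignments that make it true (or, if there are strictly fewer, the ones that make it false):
is true only for:
  p=False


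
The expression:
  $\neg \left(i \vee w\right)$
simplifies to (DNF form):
$\neg i \wedge \neg w$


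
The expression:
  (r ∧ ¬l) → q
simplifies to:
l ∨ q ∨ ¬r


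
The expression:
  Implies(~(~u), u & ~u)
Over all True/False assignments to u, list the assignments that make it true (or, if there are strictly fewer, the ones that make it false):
is true only for:
  u=False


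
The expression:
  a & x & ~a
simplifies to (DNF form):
False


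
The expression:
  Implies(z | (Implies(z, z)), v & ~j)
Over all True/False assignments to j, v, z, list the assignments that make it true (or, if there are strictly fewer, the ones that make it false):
is true only for:
  j=False, v=True, z=False;
  j=False, v=True, z=True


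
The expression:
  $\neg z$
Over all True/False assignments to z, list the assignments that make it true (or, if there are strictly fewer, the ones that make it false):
is true only for:
  z=False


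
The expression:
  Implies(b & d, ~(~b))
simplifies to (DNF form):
True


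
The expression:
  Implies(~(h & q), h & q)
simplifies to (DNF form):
h & q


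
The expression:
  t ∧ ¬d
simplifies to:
t ∧ ¬d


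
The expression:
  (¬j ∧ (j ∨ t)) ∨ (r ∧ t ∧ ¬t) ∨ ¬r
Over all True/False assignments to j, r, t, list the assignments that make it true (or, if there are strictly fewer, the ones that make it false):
is false only for:
  j=False, r=True, t=False;
  j=True, r=True, t=False;
  j=True, r=True, t=True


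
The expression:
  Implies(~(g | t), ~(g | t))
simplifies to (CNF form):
True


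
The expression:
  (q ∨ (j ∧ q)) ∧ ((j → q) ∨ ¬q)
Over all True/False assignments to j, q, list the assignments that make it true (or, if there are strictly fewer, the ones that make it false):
is true only for:
  j=False, q=True;
  j=True, q=True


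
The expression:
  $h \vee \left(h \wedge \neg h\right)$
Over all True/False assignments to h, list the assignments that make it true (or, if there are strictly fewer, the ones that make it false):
is true only for:
  h=True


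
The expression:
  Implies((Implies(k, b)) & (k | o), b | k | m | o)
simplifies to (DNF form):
True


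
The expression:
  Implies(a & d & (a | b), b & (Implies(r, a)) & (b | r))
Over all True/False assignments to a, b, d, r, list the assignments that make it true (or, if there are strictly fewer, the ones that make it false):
is false only for:
  a=True, b=False, d=True, r=False;
  a=True, b=False, d=True, r=True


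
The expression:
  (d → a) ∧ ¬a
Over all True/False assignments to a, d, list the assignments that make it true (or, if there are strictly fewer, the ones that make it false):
is true only for:
  a=False, d=False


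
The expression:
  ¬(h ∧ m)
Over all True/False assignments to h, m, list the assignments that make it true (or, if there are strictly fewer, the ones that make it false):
is false only for:
  h=True, m=True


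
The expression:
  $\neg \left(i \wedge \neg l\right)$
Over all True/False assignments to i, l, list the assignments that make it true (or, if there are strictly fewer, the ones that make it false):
is false only for:
  i=True, l=False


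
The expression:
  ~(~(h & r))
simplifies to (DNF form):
h & r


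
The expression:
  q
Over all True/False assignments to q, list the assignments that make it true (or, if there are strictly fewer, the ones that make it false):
is true only for:
  q=True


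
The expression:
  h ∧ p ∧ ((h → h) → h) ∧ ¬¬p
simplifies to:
h ∧ p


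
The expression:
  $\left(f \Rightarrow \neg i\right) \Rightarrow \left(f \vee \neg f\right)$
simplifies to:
$\text{True}$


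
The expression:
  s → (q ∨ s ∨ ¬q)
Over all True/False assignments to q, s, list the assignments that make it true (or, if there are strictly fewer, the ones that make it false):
is always true.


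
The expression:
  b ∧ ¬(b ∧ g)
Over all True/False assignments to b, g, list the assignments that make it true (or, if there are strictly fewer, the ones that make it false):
is true only for:
  b=True, g=False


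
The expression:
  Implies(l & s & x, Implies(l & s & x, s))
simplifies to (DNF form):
True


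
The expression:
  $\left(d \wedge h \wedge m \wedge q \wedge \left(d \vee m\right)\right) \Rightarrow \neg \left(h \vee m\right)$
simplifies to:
$\neg d \vee \neg h \vee \neg m \vee \neg q$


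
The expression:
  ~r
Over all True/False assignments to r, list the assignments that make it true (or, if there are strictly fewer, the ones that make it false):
is true only for:
  r=False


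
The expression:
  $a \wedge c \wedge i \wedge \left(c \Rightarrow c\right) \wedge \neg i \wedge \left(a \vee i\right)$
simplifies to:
$\text{False}$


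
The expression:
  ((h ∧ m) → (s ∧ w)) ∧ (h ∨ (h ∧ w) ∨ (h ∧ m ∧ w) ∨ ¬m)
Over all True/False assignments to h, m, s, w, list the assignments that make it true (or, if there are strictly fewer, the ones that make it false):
is false only for:
  h=False, m=True, s=False, w=False;
  h=False, m=True, s=False, w=True;
  h=False, m=True, s=True, w=False;
  h=False, m=True, s=True, w=True;
  h=True, m=True, s=False, w=False;
  h=True, m=True, s=False, w=True;
  h=True, m=True, s=True, w=False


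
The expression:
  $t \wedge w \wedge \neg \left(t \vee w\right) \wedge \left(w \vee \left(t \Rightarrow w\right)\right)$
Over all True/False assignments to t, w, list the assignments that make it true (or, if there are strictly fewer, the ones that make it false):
is never true.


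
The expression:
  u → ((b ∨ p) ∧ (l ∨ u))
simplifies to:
b ∨ p ∨ ¬u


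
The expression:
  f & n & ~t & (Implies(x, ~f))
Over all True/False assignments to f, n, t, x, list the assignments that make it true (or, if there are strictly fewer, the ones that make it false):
is true only for:
  f=True, n=True, t=False, x=False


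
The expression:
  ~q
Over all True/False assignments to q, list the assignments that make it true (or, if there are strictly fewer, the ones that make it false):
is true only for:
  q=False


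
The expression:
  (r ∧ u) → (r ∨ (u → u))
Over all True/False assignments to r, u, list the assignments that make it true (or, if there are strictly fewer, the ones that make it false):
is always true.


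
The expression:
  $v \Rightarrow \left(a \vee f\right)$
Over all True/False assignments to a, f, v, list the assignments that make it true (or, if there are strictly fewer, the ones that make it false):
is false only for:
  a=False, f=False, v=True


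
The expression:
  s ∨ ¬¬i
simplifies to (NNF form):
i ∨ s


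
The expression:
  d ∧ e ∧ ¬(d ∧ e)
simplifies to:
False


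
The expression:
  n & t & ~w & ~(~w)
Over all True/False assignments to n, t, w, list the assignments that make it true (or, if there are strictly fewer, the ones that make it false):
is never true.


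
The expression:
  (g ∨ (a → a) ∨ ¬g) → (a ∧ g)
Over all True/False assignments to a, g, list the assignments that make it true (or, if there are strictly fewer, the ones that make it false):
is true only for:
  a=True, g=True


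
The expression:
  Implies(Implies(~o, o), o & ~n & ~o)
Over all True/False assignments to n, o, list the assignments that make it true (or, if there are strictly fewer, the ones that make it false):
is true only for:
  n=False, o=False;
  n=True, o=False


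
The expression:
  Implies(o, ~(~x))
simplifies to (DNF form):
x | ~o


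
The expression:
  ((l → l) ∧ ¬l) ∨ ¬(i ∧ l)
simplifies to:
¬i ∨ ¬l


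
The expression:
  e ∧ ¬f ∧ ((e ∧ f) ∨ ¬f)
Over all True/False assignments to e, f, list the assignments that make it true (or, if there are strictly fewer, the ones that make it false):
is true only for:
  e=True, f=False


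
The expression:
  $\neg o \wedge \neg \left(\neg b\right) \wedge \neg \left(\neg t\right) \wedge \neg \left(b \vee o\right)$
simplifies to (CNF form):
$\text{False}$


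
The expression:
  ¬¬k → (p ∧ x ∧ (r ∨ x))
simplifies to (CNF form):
(p ∨ ¬k) ∧ (x ∨ ¬k)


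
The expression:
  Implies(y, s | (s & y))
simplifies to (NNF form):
s | ~y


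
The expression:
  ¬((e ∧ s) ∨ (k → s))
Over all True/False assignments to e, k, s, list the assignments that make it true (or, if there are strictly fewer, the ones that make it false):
is true only for:
  e=False, k=True, s=False;
  e=True, k=True, s=False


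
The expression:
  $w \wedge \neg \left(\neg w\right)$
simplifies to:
$w$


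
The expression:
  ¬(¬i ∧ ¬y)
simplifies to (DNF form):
i ∨ y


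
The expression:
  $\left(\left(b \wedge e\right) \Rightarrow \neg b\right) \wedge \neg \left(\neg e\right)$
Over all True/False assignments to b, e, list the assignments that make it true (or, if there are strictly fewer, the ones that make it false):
is true only for:
  b=False, e=True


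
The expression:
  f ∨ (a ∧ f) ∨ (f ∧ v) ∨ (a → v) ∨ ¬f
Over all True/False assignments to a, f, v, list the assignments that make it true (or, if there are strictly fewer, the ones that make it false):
is always true.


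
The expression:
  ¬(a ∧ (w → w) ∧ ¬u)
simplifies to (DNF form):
u ∨ ¬a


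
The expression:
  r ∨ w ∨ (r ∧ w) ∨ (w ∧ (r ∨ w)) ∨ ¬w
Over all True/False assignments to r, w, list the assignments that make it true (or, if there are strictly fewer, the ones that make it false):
is always true.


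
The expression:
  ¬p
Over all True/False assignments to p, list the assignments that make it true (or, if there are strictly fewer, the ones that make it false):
is true only for:
  p=False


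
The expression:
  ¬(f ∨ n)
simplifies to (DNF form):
¬f ∧ ¬n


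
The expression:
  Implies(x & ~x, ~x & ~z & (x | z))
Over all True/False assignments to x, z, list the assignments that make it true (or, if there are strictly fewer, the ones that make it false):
is always true.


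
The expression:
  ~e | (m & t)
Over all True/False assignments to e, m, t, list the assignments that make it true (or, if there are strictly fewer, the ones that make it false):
is false only for:
  e=True, m=False, t=False;
  e=True, m=False, t=True;
  e=True, m=True, t=False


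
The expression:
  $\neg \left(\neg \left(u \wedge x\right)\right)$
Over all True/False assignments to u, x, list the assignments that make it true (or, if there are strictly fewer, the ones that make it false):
is true only for:
  u=True, x=True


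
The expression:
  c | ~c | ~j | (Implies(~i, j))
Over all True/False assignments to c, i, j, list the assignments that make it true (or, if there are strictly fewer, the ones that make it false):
is always true.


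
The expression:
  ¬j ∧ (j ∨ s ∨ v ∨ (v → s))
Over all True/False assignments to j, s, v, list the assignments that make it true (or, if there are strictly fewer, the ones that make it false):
is true only for:
  j=False, s=False, v=False;
  j=False, s=False, v=True;
  j=False, s=True, v=False;
  j=False, s=True, v=True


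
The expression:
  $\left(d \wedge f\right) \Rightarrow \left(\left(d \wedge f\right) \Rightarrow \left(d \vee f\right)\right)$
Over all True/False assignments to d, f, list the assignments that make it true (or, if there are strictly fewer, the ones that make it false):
is always true.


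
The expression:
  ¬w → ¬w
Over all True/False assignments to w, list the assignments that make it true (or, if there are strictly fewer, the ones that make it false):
is always true.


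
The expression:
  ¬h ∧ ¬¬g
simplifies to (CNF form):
g ∧ ¬h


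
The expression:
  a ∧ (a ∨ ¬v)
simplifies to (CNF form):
a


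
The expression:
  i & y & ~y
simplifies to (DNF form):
False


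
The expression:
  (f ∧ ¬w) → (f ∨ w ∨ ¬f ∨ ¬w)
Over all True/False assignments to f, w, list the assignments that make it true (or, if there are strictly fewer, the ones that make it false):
is always true.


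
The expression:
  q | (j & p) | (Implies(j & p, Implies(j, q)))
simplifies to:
True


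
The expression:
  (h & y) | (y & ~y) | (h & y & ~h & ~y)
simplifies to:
h & y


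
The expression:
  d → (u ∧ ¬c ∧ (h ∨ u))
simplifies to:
(u ∧ ¬c) ∨ ¬d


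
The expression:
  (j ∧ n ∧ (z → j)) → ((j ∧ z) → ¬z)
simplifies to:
¬j ∨ ¬n ∨ ¬z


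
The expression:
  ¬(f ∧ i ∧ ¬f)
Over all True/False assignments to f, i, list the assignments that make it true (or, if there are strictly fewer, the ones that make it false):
is always true.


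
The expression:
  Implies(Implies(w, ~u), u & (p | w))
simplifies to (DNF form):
(p & u) | (u & w)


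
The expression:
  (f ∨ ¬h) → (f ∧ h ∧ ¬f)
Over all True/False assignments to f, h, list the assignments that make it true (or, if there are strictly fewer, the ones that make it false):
is true only for:
  f=False, h=True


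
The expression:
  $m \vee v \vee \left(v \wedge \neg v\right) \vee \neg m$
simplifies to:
$\text{True}$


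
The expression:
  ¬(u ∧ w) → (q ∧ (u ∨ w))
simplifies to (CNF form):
(q ∨ u) ∧ (q ∨ w) ∧ (u ∨ w)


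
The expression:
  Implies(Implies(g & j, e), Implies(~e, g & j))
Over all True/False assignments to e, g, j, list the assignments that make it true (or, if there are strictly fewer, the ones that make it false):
is false only for:
  e=False, g=False, j=False;
  e=False, g=False, j=True;
  e=False, g=True, j=False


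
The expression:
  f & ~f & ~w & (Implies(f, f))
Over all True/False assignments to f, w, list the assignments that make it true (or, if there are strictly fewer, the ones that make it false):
is never true.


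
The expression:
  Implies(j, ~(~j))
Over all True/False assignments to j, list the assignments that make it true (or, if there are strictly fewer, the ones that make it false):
is always true.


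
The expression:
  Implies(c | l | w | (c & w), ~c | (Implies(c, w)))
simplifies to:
w | ~c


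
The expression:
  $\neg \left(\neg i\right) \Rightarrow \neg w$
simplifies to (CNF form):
$\neg i \vee \neg w$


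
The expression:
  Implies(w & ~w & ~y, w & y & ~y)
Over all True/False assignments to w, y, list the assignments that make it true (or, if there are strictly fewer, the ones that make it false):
is always true.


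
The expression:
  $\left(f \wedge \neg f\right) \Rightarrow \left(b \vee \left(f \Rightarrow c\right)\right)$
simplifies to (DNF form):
$\text{True}$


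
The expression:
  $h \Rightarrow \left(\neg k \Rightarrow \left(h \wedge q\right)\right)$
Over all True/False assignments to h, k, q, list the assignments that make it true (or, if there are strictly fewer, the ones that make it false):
is false only for:
  h=True, k=False, q=False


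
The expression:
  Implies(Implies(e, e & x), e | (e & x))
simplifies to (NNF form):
e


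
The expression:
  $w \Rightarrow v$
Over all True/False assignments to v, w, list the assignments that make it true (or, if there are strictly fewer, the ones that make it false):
is false only for:
  v=False, w=True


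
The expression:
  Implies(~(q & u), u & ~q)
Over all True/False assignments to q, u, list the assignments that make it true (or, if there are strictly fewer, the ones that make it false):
is true only for:
  q=False, u=True;
  q=True, u=True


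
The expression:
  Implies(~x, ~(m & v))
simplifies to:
x | ~m | ~v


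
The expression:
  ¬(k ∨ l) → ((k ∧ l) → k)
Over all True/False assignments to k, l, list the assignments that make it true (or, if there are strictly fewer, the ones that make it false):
is always true.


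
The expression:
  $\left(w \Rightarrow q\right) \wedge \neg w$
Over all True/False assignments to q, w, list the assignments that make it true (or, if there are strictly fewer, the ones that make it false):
is true only for:
  q=False, w=False;
  q=True, w=False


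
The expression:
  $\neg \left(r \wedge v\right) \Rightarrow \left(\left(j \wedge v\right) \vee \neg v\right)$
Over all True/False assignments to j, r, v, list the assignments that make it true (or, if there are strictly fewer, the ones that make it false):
is false only for:
  j=False, r=False, v=True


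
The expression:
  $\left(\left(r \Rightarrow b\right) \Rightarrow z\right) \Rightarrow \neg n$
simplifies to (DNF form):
$\left(b \wedge \neg z\right) \vee \left(\neg r \wedge \neg z\right) \vee \neg n$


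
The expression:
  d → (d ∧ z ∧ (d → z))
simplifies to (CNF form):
z ∨ ¬d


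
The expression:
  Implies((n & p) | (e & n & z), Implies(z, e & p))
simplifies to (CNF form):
(e | ~n | ~p | ~z) & (p | ~e | ~n | ~z)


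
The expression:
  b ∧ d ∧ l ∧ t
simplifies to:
b ∧ d ∧ l ∧ t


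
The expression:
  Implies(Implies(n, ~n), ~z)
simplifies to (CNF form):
n | ~z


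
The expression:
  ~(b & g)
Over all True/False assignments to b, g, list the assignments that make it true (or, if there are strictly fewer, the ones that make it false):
is false only for:
  b=True, g=True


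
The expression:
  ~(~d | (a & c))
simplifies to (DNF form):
(d & ~a) | (d & ~c)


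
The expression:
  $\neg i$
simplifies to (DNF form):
$\neg i$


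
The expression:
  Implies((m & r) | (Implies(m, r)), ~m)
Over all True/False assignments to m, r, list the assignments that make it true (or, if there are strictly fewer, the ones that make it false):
is false only for:
  m=True, r=True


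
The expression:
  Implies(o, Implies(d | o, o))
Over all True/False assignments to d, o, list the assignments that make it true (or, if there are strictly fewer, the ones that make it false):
is always true.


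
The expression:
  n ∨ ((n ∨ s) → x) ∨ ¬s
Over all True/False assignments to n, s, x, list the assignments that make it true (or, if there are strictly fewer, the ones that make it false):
is false only for:
  n=False, s=True, x=False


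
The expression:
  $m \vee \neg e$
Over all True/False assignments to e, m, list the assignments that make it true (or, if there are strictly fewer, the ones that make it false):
is false only for:
  e=True, m=False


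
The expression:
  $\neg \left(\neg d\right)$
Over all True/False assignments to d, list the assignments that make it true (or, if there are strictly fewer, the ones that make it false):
is true only for:
  d=True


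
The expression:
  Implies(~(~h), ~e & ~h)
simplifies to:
~h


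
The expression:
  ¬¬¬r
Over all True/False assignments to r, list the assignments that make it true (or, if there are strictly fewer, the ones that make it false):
is true only for:
  r=False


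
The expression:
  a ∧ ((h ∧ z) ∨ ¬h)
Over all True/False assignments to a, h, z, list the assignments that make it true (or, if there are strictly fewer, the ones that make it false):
is true only for:
  a=True, h=False, z=False;
  a=True, h=False, z=True;
  a=True, h=True, z=True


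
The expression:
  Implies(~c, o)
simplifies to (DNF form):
c | o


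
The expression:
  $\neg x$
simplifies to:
$\neg x$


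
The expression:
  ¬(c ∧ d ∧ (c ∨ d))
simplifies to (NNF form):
¬c ∨ ¬d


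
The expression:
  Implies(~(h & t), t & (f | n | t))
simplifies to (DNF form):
t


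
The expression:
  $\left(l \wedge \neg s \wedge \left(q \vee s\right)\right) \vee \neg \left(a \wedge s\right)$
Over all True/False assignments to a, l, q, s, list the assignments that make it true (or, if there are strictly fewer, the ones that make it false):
is false only for:
  a=True, l=False, q=False, s=True;
  a=True, l=False, q=True, s=True;
  a=True, l=True, q=False, s=True;
  a=True, l=True, q=True, s=True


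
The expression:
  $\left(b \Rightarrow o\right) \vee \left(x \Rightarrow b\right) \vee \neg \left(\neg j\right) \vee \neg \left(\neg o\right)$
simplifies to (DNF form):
$\text{True}$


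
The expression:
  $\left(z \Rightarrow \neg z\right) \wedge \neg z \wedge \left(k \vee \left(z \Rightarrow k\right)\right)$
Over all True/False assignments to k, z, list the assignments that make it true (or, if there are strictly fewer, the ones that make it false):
is true only for:
  k=False, z=False;
  k=True, z=False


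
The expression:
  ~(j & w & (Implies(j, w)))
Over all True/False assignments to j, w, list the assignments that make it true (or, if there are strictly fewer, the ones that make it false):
is false only for:
  j=True, w=True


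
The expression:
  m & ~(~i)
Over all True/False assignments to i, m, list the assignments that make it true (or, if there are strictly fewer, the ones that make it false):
is true only for:
  i=True, m=True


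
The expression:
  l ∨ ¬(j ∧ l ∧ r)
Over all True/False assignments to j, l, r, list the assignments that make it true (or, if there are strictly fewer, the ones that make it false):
is always true.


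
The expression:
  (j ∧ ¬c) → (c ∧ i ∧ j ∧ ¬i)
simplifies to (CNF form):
c ∨ ¬j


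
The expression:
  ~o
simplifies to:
~o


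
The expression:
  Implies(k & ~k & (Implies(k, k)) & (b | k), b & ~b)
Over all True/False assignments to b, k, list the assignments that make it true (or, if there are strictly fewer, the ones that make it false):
is always true.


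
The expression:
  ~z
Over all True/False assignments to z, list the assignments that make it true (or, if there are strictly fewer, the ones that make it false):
is true only for:
  z=False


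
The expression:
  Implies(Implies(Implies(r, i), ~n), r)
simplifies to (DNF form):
n | r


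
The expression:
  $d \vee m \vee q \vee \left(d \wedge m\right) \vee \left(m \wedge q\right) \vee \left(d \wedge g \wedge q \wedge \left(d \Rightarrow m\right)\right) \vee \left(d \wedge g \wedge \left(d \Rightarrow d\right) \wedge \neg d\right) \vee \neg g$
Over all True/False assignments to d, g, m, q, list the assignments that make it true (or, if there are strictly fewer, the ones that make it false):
is false only for:
  d=False, g=True, m=False, q=False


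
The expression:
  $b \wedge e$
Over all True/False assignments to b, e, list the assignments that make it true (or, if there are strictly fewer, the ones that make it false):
is true only for:
  b=True, e=True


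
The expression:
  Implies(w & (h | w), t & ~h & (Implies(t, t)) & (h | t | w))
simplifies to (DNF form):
~w | (t & ~h)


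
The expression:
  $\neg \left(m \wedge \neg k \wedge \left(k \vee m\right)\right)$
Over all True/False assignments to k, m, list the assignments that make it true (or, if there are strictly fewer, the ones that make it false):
is false only for:
  k=False, m=True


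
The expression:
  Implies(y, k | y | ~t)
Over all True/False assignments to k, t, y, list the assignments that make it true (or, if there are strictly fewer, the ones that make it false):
is always true.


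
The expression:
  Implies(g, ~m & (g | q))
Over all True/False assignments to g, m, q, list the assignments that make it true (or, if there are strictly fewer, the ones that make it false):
is false only for:
  g=True, m=True, q=False;
  g=True, m=True, q=True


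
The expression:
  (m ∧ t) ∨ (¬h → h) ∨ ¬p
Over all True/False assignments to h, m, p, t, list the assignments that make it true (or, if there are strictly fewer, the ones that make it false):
is false only for:
  h=False, m=False, p=True, t=False;
  h=False, m=False, p=True, t=True;
  h=False, m=True, p=True, t=False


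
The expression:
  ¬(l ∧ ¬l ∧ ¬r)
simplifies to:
True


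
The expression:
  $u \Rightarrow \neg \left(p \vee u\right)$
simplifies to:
$\neg u$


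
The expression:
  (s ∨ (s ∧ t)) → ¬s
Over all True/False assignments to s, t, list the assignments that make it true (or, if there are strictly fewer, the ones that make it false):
is true only for:
  s=False, t=False;
  s=False, t=True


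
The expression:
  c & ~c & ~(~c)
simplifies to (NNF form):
False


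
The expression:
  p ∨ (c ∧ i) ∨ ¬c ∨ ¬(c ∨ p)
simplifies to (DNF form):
i ∨ p ∨ ¬c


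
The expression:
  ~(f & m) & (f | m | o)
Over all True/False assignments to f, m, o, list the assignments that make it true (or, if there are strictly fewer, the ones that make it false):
is false only for:
  f=False, m=False, o=False;
  f=True, m=True, o=False;
  f=True, m=True, o=True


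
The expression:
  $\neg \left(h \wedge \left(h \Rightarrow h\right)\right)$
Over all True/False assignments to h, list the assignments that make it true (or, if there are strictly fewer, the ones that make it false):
is true only for:
  h=False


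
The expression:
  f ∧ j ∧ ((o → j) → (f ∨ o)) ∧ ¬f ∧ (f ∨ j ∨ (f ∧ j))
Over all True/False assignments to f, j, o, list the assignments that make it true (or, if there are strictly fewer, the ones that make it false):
is never true.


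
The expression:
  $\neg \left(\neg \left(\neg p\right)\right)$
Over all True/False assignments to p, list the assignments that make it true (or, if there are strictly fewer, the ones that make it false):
is true only for:
  p=False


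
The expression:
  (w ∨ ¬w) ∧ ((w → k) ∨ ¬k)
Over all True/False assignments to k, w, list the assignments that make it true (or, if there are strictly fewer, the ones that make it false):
is always true.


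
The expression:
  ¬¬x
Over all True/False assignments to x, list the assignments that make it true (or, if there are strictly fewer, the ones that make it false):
is true only for:
  x=True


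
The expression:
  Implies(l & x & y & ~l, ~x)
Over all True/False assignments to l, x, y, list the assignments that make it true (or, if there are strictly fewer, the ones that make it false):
is always true.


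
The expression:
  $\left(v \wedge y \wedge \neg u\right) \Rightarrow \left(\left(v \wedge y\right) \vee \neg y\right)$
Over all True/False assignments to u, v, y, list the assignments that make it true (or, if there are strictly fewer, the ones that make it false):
is always true.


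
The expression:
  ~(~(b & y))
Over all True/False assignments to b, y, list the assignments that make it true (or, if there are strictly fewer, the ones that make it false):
is true only for:
  b=True, y=True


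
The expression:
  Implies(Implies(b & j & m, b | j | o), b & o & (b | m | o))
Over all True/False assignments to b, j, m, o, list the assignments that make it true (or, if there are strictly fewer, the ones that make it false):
is true only for:
  b=True, j=False, m=False, o=True;
  b=True, j=False, m=True, o=True;
  b=True, j=True, m=False, o=True;
  b=True, j=True, m=True, o=True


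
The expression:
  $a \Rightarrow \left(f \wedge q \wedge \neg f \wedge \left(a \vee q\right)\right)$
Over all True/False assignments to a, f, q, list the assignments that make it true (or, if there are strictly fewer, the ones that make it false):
is true only for:
  a=False, f=False, q=False;
  a=False, f=False, q=True;
  a=False, f=True, q=False;
  a=False, f=True, q=True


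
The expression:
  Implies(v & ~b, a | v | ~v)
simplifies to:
True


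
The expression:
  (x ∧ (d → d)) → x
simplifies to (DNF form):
True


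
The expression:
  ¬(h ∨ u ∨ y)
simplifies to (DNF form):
¬h ∧ ¬u ∧ ¬y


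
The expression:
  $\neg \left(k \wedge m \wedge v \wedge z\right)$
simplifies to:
$\neg k \vee \neg m \vee \neg v \vee \neg z$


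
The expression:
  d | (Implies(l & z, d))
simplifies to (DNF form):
d | ~l | ~z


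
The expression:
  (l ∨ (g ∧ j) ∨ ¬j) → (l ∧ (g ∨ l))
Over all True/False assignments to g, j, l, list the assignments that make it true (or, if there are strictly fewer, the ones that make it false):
is false only for:
  g=False, j=False, l=False;
  g=True, j=False, l=False;
  g=True, j=True, l=False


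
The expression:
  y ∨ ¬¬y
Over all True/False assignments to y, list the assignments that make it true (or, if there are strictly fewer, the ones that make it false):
is true only for:
  y=True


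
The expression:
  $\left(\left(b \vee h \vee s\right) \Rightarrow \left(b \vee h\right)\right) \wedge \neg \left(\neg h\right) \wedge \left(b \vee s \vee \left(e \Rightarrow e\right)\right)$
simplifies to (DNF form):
$h$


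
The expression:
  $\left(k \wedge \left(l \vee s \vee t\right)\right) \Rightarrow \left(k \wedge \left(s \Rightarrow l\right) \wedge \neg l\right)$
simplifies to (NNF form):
$\left(\neg l \wedge \neg s\right) \vee \neg k$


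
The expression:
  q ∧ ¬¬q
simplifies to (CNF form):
q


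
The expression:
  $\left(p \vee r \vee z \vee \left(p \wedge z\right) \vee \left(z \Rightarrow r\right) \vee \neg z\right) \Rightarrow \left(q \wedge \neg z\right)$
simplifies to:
$q \wedge \neg z$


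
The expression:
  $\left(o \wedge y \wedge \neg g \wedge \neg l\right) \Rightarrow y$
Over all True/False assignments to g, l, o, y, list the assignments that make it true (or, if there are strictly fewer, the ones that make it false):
is always true.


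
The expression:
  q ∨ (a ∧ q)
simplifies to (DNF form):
q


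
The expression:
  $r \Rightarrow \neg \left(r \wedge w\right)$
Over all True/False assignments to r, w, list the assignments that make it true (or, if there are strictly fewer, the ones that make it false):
is false only for:
  r=True, w=True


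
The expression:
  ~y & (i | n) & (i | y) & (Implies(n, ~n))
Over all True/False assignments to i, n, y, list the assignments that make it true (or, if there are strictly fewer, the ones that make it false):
is true only for:
  i=True, n=False, y=False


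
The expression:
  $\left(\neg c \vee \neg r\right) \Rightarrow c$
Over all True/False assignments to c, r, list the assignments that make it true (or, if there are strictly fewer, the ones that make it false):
is true only for:
  c=True, r=False;
  c=True, r=True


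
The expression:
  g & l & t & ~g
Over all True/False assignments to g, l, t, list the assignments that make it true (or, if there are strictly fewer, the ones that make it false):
is never true.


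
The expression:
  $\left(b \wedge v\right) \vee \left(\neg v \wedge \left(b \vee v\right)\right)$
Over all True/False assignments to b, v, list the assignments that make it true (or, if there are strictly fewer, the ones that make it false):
is true only for:
  b=True, v=False;
  b=True, v=True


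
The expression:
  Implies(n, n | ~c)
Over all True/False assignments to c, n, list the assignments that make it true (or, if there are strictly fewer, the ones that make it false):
is always true.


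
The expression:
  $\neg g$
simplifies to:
$\neg g$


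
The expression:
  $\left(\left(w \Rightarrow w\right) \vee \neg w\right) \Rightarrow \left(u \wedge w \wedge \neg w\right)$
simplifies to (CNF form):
$\text{False}$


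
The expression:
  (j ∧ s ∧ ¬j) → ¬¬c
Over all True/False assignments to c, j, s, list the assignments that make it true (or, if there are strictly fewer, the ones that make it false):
is always true.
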